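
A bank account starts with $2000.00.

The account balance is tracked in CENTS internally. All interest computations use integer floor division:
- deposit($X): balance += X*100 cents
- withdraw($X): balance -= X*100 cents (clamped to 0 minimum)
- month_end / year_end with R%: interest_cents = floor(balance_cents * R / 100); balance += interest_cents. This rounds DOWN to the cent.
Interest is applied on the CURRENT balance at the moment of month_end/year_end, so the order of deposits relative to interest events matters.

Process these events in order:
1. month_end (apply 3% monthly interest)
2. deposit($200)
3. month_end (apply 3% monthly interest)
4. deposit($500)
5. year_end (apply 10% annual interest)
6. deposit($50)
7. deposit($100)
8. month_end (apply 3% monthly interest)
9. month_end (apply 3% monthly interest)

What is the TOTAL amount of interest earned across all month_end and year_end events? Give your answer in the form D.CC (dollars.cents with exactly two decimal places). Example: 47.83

Answer: 609.14

Derivation:
After 1 (month_end (apply 3% monthly interest)): balance=$2060.00 total_interest=$60.00
After 2 (deposit($200)): balance=$2260.00 total_interest=$60.00
After 3 (month_end (apply 3% monthly interest)): balance=$2327.80 total_interest=$127.80
After 4 (deposit($500)): balance=$2827.80 total_interest=$127.80
After 5 (year_end (apply 10% annual interest)): balance=$3110.58 total_interest=$410.58
After 6 (deposit($50)): balance=$3160.58 total_interest=$410.58
After 7 (deposit($100)): balance=$3260.58 total_interest=$410.58
After 8 (month_end (apply 3% monthly interest)): balance=$3358.39 total_interest=$508.39
After 9 (month_end (apply 3% monthly interest)): balance=$3459.14 total_interest=$609.14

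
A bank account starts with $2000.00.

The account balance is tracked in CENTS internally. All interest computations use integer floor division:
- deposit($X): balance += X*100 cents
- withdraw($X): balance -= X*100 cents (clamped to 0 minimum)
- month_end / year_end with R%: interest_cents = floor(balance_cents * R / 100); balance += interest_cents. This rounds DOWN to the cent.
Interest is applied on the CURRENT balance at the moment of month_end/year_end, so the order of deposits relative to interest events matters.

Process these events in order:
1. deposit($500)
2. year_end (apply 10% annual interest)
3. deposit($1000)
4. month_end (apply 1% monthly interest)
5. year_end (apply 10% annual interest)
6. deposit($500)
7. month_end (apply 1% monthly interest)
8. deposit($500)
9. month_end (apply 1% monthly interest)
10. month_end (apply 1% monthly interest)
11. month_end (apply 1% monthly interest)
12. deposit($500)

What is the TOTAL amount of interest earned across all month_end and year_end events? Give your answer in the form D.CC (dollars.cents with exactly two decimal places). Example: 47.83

After 1 (deposit($500)): balance=$2500.00 total_interest=$0.00
After 2 (year_end (apply 10% annual interest)): balance=$2750.00 total_interest=$250.00
After 3 (deposit($1000)): balance=$3750.00 total_interest=$250.00
After 4 (month_end (apply 1% monthly interest)): balance=$3787.50 total_interest=$287.50
After 5 (year_end (apply 10% annual interest)): balance=$4166.25 total_interest=$666.25
After 6 (deposit($500)): balance=$4666.25 total_interest=$666.25
After 7 (month_end (apply 1% monthly interest)): balance=$4712.91 total_interest=$712.91
After 8 (deposit($500)): balance=$5212.91 total_interest=$712.91
After 9 (month_end (apply 1% monthly interest)): balance=$5265.03 total_interest=$765.03
After 10 (month_end (apply 1% monthly interest)): balance=$5317.68 total_interest=$817.68
After 11 (month_end (apply 1% monthly interest)): balance=$5370.85 total_interest=$870.85
After 12 (deposit($500)): balance=$5870.85 total_interest=$870.85

Answer: 870.85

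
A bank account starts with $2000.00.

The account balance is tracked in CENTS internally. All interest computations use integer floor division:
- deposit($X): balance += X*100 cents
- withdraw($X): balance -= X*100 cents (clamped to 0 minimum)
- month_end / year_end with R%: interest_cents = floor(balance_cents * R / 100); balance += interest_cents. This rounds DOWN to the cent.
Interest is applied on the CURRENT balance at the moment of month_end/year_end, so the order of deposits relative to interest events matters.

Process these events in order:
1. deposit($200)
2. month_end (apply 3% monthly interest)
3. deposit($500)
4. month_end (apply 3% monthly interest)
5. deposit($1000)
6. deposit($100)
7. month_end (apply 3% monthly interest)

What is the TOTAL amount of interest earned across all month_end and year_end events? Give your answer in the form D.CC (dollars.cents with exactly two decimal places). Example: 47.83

After 1 (deposit($200)): balance=$2200.00 total_interest=$0.00
After 2 (month_end (apply 3% monthly interest)): balance=$2266.00 total_interest=$66.00
After 3 (deposit($500)): balance=$2766.00 total_interest=$66.00
After 4 (month_end (apply 3% monthly interest)): balance=$2848.98 total_interest=$148.98
After 5 (deposit($1000)): balance=$3848.98 total_interest=$148.98
After 6 (deposit($100)): balance=$3948.98 total_interest=$148.98
After 7 (month_end (apply 3% monthly interest)): balance=$4067.44 total_interest=$267.44

Answer: 267.44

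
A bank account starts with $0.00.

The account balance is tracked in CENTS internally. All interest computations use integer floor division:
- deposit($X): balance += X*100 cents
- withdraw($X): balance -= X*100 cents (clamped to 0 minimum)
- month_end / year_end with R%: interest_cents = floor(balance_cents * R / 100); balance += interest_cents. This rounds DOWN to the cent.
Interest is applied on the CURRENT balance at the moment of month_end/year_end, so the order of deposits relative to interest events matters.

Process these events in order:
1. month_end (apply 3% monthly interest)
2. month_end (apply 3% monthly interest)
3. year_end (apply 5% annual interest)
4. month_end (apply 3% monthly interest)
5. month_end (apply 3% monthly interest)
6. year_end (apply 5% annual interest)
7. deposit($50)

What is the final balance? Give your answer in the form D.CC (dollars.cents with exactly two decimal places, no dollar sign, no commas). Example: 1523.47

After 1 (month_end (apply 3% monthly interest)): balance=$0.00 total_interest=$0.00
After 2 (month_end (apply 3% monthly interest)): balance=$0.00 total_interest=$0.00
After 3 (year_end (apply 5% annual interest)): balance=$0.00 total_interest=$0.00
After 4 (month_end (apply 3% monthly interest)): balance=$0.00 total_interest=$0.00
After 5 (month_end (apply 3% monthly interest)): balance=$0.00 total_interest=$0.00
After 6 (year_end (apply 5% annual interest)): balance=$0.00 total_interest=$0.00
After 7 (deposit($50)): balance=$50.00 total_interest=$0.00

Answer: 50.00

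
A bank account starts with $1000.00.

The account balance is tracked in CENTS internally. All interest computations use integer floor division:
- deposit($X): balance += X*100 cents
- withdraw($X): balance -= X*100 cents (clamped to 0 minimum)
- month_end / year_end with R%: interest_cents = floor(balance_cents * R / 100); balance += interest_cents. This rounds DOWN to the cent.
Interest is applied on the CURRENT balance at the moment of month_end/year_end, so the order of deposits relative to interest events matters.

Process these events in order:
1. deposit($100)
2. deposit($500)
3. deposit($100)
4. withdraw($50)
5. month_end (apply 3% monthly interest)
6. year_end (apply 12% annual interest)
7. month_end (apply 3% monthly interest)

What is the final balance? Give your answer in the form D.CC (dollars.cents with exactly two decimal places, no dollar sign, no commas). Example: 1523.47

After 1 (deposit($100)): balance=$1100.00 total_interest=$0.00
After 2 (deposit($500)): balance=$1600.00 total_interest=$0.00
After 3 (deposit($100)): balance=$1700.00 total_interest=$0.00
After 4 (withdraw($50)): balance=$1650.00 total_interest=$0.00
After 5 (month_end (apply 3% monthly interest)): balance=$1699.50 total_interest=$49.50
After 6 (year_end (apply 12% annual interest)): balance=$1903.44 total_interest=$253.44
After 7 (month_end (apply 3% monthly interest)): balance=$1960.54 total_interest=$310.54

Answer: 1960.54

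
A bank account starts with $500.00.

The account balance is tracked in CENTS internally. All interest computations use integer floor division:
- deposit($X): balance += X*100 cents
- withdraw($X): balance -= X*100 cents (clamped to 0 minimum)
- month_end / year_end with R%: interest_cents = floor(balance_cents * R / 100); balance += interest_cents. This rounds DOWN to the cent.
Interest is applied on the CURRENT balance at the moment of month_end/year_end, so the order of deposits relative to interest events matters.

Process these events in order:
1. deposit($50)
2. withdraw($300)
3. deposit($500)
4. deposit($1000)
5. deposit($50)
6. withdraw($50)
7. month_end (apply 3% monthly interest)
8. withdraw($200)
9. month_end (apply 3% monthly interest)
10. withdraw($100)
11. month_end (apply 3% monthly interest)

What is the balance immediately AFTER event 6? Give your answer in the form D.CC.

After 1 (deposit($50)): balance=$550.00 total_interest=$0.00
After 2 (withdraw($300)): balance=$250.00 total_interest=$0.00
After 3 (deposit($500)): balance=$750.00 total_interest=$0.00
After 4 (deposit($1000)): balance=$1750.00 total_interest=$0.00
After 5 (deposit($50)): balance=$1800.00 total_interest=$0.00
After 6 (withdraw($50)): balance=$1750.00 total_interest=$0.00

Answer: 1750.00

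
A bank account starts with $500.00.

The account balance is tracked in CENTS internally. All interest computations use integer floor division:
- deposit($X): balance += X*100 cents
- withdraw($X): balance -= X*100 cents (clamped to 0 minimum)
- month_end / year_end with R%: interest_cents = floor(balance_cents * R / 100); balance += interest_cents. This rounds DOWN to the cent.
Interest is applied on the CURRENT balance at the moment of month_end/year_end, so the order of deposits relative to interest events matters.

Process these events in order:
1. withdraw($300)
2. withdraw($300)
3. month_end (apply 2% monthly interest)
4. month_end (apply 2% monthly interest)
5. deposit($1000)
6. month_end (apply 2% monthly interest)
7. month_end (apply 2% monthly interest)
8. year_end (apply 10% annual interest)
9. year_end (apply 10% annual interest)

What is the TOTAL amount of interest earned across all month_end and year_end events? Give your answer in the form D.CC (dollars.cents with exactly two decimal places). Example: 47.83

Answer: 258.88

Derivation:
After 1 (withdraw($300)): balance=$200.00 total_interest=$0.00
After 2 (withdraw($300)): balance=$0.00 total_interest=$0.00
After 3 (month_end (apply 2% monthly interest)): balance=$0.00 total_interest=$0.00
After 4 (month_end (apply 2% monthly interest)): balance=$0.00 total_interest=$0.00
After 5 (deposit($1000)): balance=$1000.00 total_interest=$0.00
After 6 (month_end (apply 2% monthly interest)): balance=$1020.00 total_interest=$20.00
After 7 (month_end (apply 2% monthly interest)): balance=$1040.40 total_interest=$40.40
After 8 (year_end (apply 10% annual interest)): balance=$1144.44 total_interest=$144.44
After 9 (year_end (apply 10% annual interest)): balance=$1258.88 total_interest=$258.88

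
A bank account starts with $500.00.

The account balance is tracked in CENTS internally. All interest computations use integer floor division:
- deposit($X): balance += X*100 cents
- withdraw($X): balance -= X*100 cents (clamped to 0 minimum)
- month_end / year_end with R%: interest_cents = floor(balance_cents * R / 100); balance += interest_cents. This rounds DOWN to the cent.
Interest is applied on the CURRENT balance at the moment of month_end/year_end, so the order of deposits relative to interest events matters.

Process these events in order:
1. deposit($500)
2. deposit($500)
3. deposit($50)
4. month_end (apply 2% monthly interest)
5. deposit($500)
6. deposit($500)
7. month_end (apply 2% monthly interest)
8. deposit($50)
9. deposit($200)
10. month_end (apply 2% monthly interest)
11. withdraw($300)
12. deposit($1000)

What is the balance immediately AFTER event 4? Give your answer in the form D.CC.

Answer: 1581.00

Derivation:
After 1 (deposit($500)): balance=$1000.00 total_interest=$0.00
After 2 (deposit($500)): balance=$1500.00 total_interest=$0.00
After 3 (deposit($50)): balance=$1550.00 total_interest=$0.00
After 4 (month_end (apply 2% monthly interest)): balance=$1581.00 total_interest=$31.00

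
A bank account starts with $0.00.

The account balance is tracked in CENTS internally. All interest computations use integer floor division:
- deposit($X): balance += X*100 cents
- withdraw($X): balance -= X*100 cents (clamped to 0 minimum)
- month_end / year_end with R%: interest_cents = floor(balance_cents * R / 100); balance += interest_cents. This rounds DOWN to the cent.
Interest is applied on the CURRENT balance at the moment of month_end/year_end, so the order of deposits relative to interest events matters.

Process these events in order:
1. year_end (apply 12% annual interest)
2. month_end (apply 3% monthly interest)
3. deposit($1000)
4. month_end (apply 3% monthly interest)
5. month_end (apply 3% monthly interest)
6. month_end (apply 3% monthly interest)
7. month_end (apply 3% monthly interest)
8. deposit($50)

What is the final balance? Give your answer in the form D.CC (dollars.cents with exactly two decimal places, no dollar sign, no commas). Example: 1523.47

Answer: 1175.50

Derivation:
After 1 (year_end (apply 12% annual interest)): balance=$0.00 total_interest=$0.00
After 2 (month_end (apply 3% monthly interest)): balance=$0.00 total_interest=$0.00
After 3 (deposit($1000)): balance=$1000.00 total_interest=$0.00
After 4 (month_end (apply 3% monthly interest)): balance=$1030.00 total_interest=$30.00
After 5 (month_end (apply 3% monthly interest)): balance=$1060.90 total_interest=$60.90
After 6 (month_end (apply 3% monthly interest)): balance=$1092.72 total_interest=$92.72
After 7 (month_end (apply 3% monthly interest)): balance=$1125.50 total_interest=$125.50
After 8 (deposit($50)): balance=$1175.50 total_interest=$125.50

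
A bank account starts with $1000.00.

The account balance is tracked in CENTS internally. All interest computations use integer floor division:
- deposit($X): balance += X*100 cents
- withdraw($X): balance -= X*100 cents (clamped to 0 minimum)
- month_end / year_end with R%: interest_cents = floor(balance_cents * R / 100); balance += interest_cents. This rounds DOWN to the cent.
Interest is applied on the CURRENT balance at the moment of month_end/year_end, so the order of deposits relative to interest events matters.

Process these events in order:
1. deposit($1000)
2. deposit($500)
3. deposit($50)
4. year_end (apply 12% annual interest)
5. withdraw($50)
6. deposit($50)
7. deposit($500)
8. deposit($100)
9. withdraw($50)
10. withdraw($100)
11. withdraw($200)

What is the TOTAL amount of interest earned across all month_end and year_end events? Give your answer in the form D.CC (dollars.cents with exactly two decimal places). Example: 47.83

Answer: 306.00

Derivation:
After 1 (deposit($1000)): balance=$2000.00 total_interest=$0.00
After 2 (deposit($500)): balance=$2500.00 total_interest=$0.00
After 3 (deposit($50)): balance=$2550.00 total_interest=$0.00
After 4 (year_end (apply 12% annual interest)): balance=$2856.00 total_interest=$306.00
After 5 (withdraw($50)): balance=$2806.00 total_interest=$306.00
After 6 (deposit($50)): balance=$2856.00 total_interest=$306.00
After 7 (deposit($500)): balance=$3356.00 total_interest=$306.00
After 8 (deposit($100)): balance=$3456.00 total_interest=$306.00
After 9 (withdraw($50)): balance=$3406.00 total_interest=$306.00
After 10 (withdraw($100)): balance=$3306.00 total_interest=$306.00
After 11 (withdraw($200)): balance=$3106.00 total_interest=$306.00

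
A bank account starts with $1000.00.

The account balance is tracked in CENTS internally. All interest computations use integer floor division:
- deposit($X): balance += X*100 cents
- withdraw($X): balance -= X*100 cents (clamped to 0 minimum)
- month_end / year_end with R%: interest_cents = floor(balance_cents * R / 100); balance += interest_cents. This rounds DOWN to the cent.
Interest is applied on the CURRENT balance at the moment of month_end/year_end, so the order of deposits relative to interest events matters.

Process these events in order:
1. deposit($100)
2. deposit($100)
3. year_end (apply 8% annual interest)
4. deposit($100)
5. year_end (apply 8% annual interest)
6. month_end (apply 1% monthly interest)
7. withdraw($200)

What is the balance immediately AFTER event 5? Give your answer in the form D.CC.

After 1 (deposit($100)): balance=$1100.00 total_interest=$0.00
After 2 (deposit($100)): balance=$1200.00 total_interest=$0.00
After 3 (year_end (apply 8% annual interest)): balance=$1296.00 total_interest=$96.00
After 4 (deposit($100)): balance=$1396.00 total_interest=$96.00
After 5 (year_end (apply 8% annual interest)): balance=$1507.68 total_interest=$207.68

Answer: 1507.68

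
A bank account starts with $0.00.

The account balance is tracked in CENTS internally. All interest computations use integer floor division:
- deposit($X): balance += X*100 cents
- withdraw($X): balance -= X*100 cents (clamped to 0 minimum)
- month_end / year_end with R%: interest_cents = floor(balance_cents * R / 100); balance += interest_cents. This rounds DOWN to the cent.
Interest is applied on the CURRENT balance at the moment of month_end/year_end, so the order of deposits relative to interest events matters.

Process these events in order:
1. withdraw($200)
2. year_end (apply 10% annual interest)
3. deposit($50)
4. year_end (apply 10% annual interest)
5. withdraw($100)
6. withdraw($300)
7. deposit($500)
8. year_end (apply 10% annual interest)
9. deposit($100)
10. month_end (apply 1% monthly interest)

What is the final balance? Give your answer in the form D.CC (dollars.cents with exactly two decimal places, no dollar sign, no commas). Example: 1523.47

Answer: 656.50

Derivation:
After 1 (withdraw($200)): balance=$0.00 total_interest=$0.00
After 2 (year_end (apply 10% annual interest)): balance=$0.00 total_interest=$0.00
After 3 (deposit($50)): balance=$50.00 total_interest=$0.00
After 4 (year_end (apply 10% annual interest)): balance=$55.00 total_interest=$5.00
After 5 (withdraw($100)): balance=$0.00 total_interest=$5.00
After 6 (withdraw($300)): balance=$0.00 total_interest=$5.00
After 7 (deposit($500)): balance=$500.00 total_interest=$5.00
After 8 (year_end (apply 10% annual interest)): balance=$550.00 total_interest=$55.00
After 9 (deposit($100)): balance=$650.00 total_interest=$55.00
After 10 (month_end (apply 1% monthly interest)): balance=$656.50 total_interest=$61.50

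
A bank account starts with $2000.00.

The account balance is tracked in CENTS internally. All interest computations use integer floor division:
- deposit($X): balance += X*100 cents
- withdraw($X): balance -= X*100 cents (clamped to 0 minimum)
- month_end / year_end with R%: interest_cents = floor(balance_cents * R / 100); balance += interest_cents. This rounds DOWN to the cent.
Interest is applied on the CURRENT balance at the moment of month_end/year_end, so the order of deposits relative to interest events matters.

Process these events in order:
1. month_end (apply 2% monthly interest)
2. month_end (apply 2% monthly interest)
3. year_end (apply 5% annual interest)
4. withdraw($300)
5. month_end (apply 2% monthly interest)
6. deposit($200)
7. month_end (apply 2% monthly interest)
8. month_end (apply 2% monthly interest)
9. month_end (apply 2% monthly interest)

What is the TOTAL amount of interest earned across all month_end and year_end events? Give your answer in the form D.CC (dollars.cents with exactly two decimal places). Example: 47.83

Answer: 352.43

Derivation:
After 1 (month_end (apply 2% monthly interest)): balance=$2040.00 total_interest=$40.00
After 2 (month_end (apply 2% monthly interest)): balance=$2080.80 total_interest=$80.80
After 3 (year_end (apply 5% annual interest)): balance=$2184.84 total_interest=$184.84
After 4 (withdraw($300)): balance=$1884.84 total_interest=$184.84
After 5 (month_end (apply 2% monthly interest)): balance=$1922.53 total_interest=$222.53
After 6 (deposit($200)): balance=$2122.53 total_interest=$222.53
After 7 (month_end (apply 2% monthly interest)): balance=$2164.98 total_interest=$264.98
After 8 (month_end (apply 2% monthly interest)): balance=$2208.27 total_interest=$308.27
After 9 (month_end (apply 2% monthly interest)): balance=$2252.43 total_interest=$352.43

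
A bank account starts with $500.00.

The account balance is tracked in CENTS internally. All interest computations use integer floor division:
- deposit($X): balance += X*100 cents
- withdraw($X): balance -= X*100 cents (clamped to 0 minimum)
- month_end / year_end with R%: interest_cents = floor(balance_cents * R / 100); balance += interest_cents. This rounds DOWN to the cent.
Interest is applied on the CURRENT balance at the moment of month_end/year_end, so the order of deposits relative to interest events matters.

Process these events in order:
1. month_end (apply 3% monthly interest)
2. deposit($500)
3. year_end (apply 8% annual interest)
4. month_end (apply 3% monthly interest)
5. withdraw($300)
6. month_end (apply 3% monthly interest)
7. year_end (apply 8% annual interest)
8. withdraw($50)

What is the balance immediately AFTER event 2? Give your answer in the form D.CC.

After 1 (month_end (apply 3% monthly interest)): balance=$515.00 total_interest=$15.00
After 2 (deposit($500)): balance=$1015.00 total_interest=$15.00

Answer: 1015.00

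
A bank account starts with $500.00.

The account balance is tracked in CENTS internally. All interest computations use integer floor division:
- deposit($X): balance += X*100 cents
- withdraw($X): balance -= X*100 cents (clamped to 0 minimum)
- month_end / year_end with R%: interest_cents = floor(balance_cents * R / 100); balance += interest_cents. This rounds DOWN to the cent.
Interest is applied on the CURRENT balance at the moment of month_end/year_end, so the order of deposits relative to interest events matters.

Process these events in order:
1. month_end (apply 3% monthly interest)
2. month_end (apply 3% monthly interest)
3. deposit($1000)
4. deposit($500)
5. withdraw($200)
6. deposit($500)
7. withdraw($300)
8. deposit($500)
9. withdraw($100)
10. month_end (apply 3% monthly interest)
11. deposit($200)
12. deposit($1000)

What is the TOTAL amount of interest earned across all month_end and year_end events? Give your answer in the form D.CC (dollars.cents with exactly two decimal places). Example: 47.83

After 1 (month_end (apply 3% monthly interest)): balance=$515.00 total_interest=$15.00
After 2 (month_end (apply 3% monthly interest)): balance=$530.45 total_interest=$30.45
After 3 (deposit($1000)): balance=$1530.45 total_interest=$30.45
After 4 (deposit($500)): balance=$2030.45 total_interest=$30.45
After 5 (withdraw($200)): balance=$1830.45 total_interest=$30.45
After 6 (deposit($500)): balance=$2330.45 total_interest=$30.45
After 7 (withdraw($300)): balance=$2030.45 total_interest=$30.45
After 8 (deposit($500)): balance=$2530.45 total_interest=$30.45
After 9 (withdraw($100)): balance=$2430.45 total_interest=$30.45
After 10 (month_end (apply 3% monthly interest)): balance=$2503.36 total_interest=$103.36
After 11 (deposit($200)): balance=$2703.36 total_interest=$103.36
After 12 (deposit($1000)): balance=$3703.36 total_interest=$103.36

Answer: 103.36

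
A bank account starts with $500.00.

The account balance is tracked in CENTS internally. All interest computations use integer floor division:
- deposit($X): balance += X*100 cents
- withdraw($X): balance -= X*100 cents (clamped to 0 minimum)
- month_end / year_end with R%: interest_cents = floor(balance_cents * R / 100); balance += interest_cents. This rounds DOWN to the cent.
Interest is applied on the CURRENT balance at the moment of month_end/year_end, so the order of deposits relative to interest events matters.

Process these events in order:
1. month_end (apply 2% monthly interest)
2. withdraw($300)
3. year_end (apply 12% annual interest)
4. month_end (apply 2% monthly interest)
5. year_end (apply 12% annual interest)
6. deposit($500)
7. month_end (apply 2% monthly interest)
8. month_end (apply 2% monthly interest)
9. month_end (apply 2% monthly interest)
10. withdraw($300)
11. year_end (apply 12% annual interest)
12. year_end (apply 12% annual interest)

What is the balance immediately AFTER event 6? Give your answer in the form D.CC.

After 1 (month_end (apply 2% monthly interest)): balance=$510.00 total_interest=$10.00
After 2 (withdraw($300)): balance=$210.00 total_interest=$10.00
After 3 (year_end (apply 12% annual interest)): balance=$235.20 total_interest=$35.20
After 4 (month_end (apply 2% monthly interest)): balance=$239.90 total_interest=$39.90
After 5 (year_end (apply 12% annual interest)): balance=$268.68 total_interest=$68.68
After 6 (deposit($500)): balance=$768.68 total_interest=$68.68

Answer: 768.68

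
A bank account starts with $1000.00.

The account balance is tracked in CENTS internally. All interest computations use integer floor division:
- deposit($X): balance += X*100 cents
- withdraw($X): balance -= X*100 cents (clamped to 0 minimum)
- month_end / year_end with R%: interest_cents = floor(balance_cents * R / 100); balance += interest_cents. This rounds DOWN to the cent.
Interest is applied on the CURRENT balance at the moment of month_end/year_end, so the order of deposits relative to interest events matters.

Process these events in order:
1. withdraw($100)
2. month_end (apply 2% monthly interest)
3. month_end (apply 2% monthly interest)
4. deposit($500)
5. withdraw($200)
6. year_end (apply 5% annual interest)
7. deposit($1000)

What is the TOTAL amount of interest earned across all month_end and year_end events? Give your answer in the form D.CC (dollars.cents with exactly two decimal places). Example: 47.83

Answer: 98.17

Derivation:
After 1 (withdraw($100)): balance=$900.00 total_interest=$0.00
After 2 (month_end (apply 2% monthly interest)): balance=$918.00 total_interest=$18.00
After 3 (month_end (apply 2% monthly interest)): balance=$936.36 total_interest=$36.36
After 4 (deposit($500)): balance=$1436.36 total_interest=$36.36
After 5 (withdraw($200)): balance=$1236.36 total_interest=$36.36
After 6 (year_end (apply 5% annual interest)): balance=$1298.17 total_interest=$98.17
After 7 (deposit($1000)): balance=$2298.17 total_interest=$98.17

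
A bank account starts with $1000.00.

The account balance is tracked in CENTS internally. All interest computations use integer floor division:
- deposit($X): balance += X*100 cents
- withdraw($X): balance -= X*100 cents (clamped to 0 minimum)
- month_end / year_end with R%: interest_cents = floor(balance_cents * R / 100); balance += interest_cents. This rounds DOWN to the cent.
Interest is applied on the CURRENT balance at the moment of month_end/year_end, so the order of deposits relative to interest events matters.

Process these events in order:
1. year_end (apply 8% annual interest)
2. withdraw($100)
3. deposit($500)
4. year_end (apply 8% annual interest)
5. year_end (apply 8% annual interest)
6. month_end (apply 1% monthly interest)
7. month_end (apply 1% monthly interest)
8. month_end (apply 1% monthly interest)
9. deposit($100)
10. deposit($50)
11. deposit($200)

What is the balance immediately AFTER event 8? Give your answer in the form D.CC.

Answer: 1778.56

Derivation:
After 1 (year_end (apply 8% annual interest)): balance=$1080.00 total_interest=$80.00
After 2 (withdraw($100)): balance=$980.00 total_interest=$80.00
After 3 (deposit($500)): balance=$1480.00 total_interest=$80.00
After 4 (year_end (apply 8% annual interest)): balance=$1598.40 total_interest=$198.40
After 5 (year_end (apply 8% annual interest)): balance=$1726.27 total_interest=$326.27
After 6 (month_end (apply 1% monthly interest)): balance=$1743.53 total_interest=$343.53
After 7 (month_end (apply 1% monthly interest)): balance=$1760.96 total_interest=$360.96
After 8 (month_end (apply 1% monthly interest)): balance=$1778.56 total_interest=$378.56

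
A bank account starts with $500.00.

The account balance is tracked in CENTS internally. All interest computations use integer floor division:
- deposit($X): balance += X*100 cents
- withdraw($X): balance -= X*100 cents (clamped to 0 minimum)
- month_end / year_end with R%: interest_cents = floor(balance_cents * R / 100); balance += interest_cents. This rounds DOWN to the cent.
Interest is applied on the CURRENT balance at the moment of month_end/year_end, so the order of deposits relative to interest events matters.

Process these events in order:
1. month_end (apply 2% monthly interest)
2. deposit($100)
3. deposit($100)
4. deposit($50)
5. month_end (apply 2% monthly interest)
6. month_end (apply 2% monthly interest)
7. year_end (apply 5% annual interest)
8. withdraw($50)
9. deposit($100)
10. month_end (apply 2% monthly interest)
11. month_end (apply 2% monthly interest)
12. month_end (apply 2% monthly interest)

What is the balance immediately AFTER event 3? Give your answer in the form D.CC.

Answer: 710.00

Derivation:
After 1 (month_end (apply 2% monthly interest)): balance=$510.00 total_interest=$10.00
After 2 (deposit($100)): balance=$610.00 total_interest=$10.00
After 3 (deposit($100)): balance=$710.00 total_interest=$10.00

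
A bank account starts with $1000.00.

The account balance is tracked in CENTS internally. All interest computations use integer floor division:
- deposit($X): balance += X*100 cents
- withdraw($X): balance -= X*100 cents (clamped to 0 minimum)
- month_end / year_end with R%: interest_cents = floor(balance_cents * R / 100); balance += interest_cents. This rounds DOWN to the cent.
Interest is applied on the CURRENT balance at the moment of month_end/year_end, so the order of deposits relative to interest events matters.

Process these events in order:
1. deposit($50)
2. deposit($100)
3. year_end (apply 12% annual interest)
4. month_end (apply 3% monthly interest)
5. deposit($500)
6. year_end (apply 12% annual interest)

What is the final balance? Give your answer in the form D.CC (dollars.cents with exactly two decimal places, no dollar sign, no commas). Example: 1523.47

After 1 (deposit($50)): balance=$1050.00 total_interest=$0.00
After 2 (deposit($100)): balance=$1150.00 total_interest=$0.00
After 3 (year_end (apply 12% annual interest)): balance=$1288.00 total_interest=$138.00
After 4 (month_end (apply 3% monthly interest)): balance=$1326.64 total_interest=$176.64
After 5 (deposit($500)): balance=$1826.64 total_interest=$176.64
After 6 (year_end (apply 12% annual interest)): balance=$2045.83 total_interest=$395.83

Answer: 2045.83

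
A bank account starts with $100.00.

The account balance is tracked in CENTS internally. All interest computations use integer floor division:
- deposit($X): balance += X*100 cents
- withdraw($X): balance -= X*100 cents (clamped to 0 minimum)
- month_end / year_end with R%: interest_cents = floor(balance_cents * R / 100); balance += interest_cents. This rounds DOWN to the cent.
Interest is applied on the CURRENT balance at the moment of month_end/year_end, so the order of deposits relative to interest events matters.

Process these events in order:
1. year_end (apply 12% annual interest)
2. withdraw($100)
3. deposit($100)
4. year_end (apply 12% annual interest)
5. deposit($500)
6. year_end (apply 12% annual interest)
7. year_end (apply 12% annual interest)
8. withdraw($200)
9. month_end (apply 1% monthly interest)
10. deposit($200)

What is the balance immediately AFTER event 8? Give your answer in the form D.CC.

Answer: 584.54

Derivation:
After 1 (year_end (apply 12% annual interest)): balance=$112.00 total_interest=$12.00
After 2 (withdraw($100)): balance=$12.00 total_interest=$12.00
After 3 (deposit($100)): balance=$112.00 total_interest=$12.00
After 4 (year_end (apply 12% annual interest)): balance=$125.44 total_interest=$25.44
After 5 (deposit($500)): balance=$625.44 total_interest=$25.44
After 6 (year_end (apply 12% annual interest)): balance=$700.49 total_interest=$100.49
After 7 (year_end (apply 12% annual interest)): balance=$784.54 total_interest=$184.54
After 8 (withdraw($200)): balance=$584.54 total_interest=$184.54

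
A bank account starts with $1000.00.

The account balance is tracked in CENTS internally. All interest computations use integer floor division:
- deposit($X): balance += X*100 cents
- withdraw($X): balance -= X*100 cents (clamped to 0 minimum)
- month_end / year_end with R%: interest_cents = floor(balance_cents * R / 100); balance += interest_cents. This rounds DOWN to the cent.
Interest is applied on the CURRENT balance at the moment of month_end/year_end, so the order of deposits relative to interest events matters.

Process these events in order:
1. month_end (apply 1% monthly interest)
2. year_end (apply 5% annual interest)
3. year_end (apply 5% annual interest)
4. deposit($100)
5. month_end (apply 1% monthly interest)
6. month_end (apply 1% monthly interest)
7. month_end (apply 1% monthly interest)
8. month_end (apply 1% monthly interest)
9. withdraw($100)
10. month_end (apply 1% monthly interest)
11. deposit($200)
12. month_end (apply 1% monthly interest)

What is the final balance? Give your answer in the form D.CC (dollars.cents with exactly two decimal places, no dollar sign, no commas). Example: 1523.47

After 1 (month_end (apply 1% monthly interest)): balance=$1010.00 total_interest=$10.00
After 2 (year_end (apply 5% annual interest)): balance=$1060.50 total_interest=$60.50
After 3 (year_end (apply 5% annual interest)): balance=$1113.52 total_interest=$113.52
After 4 (deposit($100)): balance=$1213.52 total_interest=$113.52
After 5 (month_end (apply 1% monthly interest)): balance=$1225.65 total_interest=$125.65
After 6 (month_end (apply 1% monthly interest)): balance=$1237.90 total_interest=$137.90
After 7 (month_end (apply 1% monthly interest)): balance=$1250.27 total_interest=$150.27
After 8 (month_end (apply 1% monthly interest)): balance=$1262.77 total_interest=$162.77
After 9 (withdraw($100)): balance=$1162.77 total_interest=$162.77
After 10 (month_end (apply 1% monthly interest)): balance=$1174.39 total_interest=$174.39
After 11 (deposit($200)): balance=$1374.39 total_interest=$174.39
After 12 (month_end (apply 1% monthly interest)): balance=$1388.13 total_interest=$188.13

Answer: 1388.13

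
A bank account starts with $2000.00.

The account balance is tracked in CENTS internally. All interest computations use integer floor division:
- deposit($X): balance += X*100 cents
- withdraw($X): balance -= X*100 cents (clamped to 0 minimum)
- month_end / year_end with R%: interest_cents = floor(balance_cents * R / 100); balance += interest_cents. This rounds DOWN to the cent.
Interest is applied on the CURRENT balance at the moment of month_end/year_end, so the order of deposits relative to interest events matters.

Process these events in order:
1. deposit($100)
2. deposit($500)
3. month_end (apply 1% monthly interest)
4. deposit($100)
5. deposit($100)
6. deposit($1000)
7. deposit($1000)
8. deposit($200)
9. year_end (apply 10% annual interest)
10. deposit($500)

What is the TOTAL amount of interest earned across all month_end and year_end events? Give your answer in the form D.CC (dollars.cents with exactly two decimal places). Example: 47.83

After 1 (deposit($100)): balance=$2100.00 total_interest=$0.00
After 2 (deposit($500)): balance=$2600.00 total_interest=$0.00
After 3 (month_end (apply 1% monthly interest)): balance=$2626.00 total_interest=$26.00
After 4 (deposit($100)): balance=$2726.00 total_interest=$26.00
After 5 (deposit($100)): balance=$2826.00 total_interest=$26.00
After 6 (deposit($1000)): balance=$3826.00 total_interest=$26.00
After 7 (deposit($1000)): balance=$4826.00 total_interest=$26.00
After 8 (deposit($200)): balance=$5026.00 total_interest=$26.00
After 9 (year_end (apply 10% annual interest)): balance=$5528.60 total_interest=$528.60
After 10 (deposit($500)): balance=$6028.60 total_interest=$528.60

Answer: 528.60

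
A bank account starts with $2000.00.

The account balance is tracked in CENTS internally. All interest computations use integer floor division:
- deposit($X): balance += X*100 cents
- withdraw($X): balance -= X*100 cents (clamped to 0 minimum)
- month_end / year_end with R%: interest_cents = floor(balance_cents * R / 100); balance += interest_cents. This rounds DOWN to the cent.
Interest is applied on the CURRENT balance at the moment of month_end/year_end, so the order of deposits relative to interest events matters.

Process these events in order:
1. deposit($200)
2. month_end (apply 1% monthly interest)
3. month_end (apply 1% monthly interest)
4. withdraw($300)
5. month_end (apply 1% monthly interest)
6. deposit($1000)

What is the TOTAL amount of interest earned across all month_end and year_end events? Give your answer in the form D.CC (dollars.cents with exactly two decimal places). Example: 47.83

Answer: 63.66

Derivation:
After 1 (deposit($200)): balance=$2200.00 total_interest=$0.00
After 2 (month_end (apply 1% monthly interest)): balance=$2222.00 total_interest=$22.00
After 3 (month_end (apply 1% monthly interest)): balance=$2244.22 total_interest=$44.22
After 4 (withdraw($300)): balance=$1944.22 total_interest=$44.22
After 5 (month_end (apply 1% monthly interest)): balance=$1963.66 total_interest=$63.66
After 6 (deposit($1000)): balance=$2963.66 total_interest=$63.66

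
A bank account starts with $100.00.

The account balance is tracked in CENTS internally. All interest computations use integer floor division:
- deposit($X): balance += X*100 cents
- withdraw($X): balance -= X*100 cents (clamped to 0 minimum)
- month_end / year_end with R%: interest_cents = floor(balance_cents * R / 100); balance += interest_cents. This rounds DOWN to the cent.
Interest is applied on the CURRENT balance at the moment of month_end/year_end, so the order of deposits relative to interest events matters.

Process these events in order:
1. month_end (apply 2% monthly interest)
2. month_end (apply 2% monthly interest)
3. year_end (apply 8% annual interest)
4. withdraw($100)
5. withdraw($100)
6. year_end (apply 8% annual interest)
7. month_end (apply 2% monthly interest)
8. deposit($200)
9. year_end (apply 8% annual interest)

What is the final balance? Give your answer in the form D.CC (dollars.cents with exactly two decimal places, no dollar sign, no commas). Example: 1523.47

After 1 (month_end (apply 2% monthly interest)): balance=$102.00 total_interest=$2.00
After 2 (month_end (apply 2% monthly interest)): balance=$104.04 total_interest=$4.04
After 3 (year_end (apply 8% annual interest)): balance=$112.36 total_interest=$12.36
After 4 (withdraw($100)): balance=$12.36 total_interest=$12.36
After 5 (withdraw($100)): balance=$0.00 total_interest=$12.36
After 6 (year_end (apply 8% annual interest)): balance=$0.00 total_interest=$12.36
After 7 (month_end (apply 2% monthly interest)): balance=$0.00 total_interest=$12.36
After 8 (deposit($200)): balance=$200.00 total_interest=$12.36
After 9 (year_end (apply 8% annual interest)): balance=$216.00 total_interest=$28.36

Answer: 216.00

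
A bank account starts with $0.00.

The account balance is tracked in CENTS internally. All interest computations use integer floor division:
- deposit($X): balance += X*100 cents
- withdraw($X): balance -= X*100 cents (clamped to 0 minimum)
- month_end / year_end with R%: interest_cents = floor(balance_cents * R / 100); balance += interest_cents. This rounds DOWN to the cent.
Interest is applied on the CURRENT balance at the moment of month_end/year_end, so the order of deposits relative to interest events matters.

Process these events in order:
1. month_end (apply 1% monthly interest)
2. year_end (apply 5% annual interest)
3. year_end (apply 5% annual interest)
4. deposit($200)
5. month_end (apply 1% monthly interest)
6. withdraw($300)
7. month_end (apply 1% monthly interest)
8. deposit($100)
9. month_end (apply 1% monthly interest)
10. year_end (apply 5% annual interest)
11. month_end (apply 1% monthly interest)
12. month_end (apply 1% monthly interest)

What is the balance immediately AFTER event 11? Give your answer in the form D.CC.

Answer: 107.11

Derivation:
After 1 (month_end (apply 1% monthly interest)): balance=$0.00 total_interest=$0.00
After 2 (year_end (apply 5% annual interest)): balance=$0.00 total_interest=$0.00
After 3 (year_end (apply 5% annual interest)): balance=$0.00 total_interest=$0.00
After 4 (deposit($200)): balance=$200.00 total_interest=$0.00
After 5 (month_end (apply 1% monthly interest)): balance=$202.00 total_interest=$2.00
After 6 (withdraw($300)): balance=$0.00 total_interest=$2.00
After 7 (month_end (apply 1% monthly interest)): balance=$0.00 total_interest=$2.00
After 8 (deposit($100)): balance=$100.00 total_interest=$2.00
After 9 (month_end (apply 1% monthly interest)): balance=$101.00 total_interest=$3.00
After 10 (year_end (apply 5% annual interest)): balance=$106.05 total_interest=$8.05
After 11 (month_end (apply 1% monthly interest)): balance=$107.11 total_interest=$9.11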